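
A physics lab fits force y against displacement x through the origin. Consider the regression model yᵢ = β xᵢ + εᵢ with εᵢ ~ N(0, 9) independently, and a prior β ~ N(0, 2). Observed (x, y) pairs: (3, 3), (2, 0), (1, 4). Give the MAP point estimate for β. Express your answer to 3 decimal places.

β̂_MAP = 0.703

log p(β | y) = −Σ(yᵢ − βxᵢ)²/(2·9) − β²/(2·2) + const.
Setting the derivative to zero: Σxᵢ(yᵢ − βxᵢ)/9 − β/2 = 0, so β = Σxᵢyᵢ / (Σxᵢ² + σ²/τ²).
Σxᵢyᵢ = 3·3 + 2·0 + 1·4 = 13; Σxᵢ² = 14; σ²/τ² = 4.5.
β̂_MAP = 13 / (14 + 4.5) = 13/18.5 ≈ 0.703.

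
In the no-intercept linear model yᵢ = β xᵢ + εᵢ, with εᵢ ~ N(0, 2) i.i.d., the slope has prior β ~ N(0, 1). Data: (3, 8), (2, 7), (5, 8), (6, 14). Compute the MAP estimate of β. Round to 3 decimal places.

log p(β | y) = −Σ(yᵢ − βxᵢ)²/(2·2) − β²/(2·1) + const.
Setting the derivative to zero: Σxᵢ(yᵢ − βxᵢ)/2 − β/1 = 0, so β = Σxᵢyᵢ / (Σxᵢ² + σ²/τ²).
Σxᵢyᵢ = 3·8 + 2·7 + 5·8 + 6·14 = 162; Σxᵢ² = 74; σ²/τ² = 2.
β̂_MAP = 162 / (74 + 2) = 162/76 ≈ 2.132.

β̂_MAP = 2.132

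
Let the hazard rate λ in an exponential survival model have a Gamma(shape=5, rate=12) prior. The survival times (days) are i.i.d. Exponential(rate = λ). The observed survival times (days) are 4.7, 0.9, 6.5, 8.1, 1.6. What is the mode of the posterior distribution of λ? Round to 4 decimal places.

λ̂_MAP = 0.2663

The Exponential(rate=λ) likelihood is ∝ λ^n e^(−λΣtᵢ). Here n = 5 and Σtᵢ = 4.7 + 0.9 + 6.5 + 8.1 + 1.6 = 21.8.
Posterior ∝ λ^4e^(−12λ) · λ^5e^(−21.8λ) = λ^9e^(−33.8λ), i.e. Gamma(10, 33.8).
Mode = (a−1)/b = 9/33.8 ≈ 0.2663.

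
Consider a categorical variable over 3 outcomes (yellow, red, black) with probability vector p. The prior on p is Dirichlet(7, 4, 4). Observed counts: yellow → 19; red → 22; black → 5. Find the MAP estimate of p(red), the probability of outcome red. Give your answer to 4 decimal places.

The posterior is Dirichlet(αᵢ + nᵢ) = Dirichlet(26, 26, 9).
For a Dirichlet(a₁,…,a_K) with all aᵢ > 1, the mode has j-th component (aⱼ − 1)/(Σaᵢ − K).
Here Σaᵢ = 61 and K = 3, so p(red) = (26 − 1)/(61 − 3) = 25/58 ≈ 0.4310.

MAP estimate of p(red) = 0.4310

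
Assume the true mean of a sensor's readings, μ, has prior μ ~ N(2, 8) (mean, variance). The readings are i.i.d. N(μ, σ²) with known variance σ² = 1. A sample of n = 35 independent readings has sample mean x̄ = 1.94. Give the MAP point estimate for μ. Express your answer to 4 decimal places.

n = 35, x̄ = 1.94.
For a Normal prior and Normal likelihood with known variance, the posterior is Normal; its mode equals its mean, the precision-weighted average.
Prior precision 1/σ₀² = 1/8 = 0.125; data precision n/σ² = 35/1 = 35.
μ̂ = (0.125·2 + 35·1.94) / (0.125 + 35) = 68.15/35.125 = 2726/1405 ≈ 1.9402.

μ̂_MAP = 1.9402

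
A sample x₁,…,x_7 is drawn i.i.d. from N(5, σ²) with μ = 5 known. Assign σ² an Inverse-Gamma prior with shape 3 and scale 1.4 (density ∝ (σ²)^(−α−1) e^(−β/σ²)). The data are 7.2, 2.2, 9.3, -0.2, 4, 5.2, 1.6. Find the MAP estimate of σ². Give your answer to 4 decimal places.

Sum of squared deviations about the known mean: SS = (7.2−5)² + (2.2−5)² + (9.3−5)² + (-0.2−5)² + (4−5)² + (5.2−5)² + (1.6−5)² = 70.81.
The Normal likelihood contributes (σ²)^(−n/2) exp(−SS/(2σ²)), so the posterior is Inverse-Gamma(α + n/2, β + SS/2) = Inverse-Gamma(6.5, 36.805).
The mode of Inverse-Gamma(a, b) is b/(a+1) = 36.805/7.5 ≈ 4.9073.

σ̂²_MAP = 4.9073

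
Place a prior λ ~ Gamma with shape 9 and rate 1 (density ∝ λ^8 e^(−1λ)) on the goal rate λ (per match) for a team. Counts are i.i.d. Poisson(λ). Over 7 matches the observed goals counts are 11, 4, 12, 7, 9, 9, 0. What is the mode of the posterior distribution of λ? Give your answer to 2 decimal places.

Σxᵢ = 11+4+12+7+9+9+0 = 52, with n = 7.
Posterior ∝ λ^8e^(−1λ) · λ^52e^(−7λ) = λ^60e^(−8λ), i.e. Gamma(shape=61, rate=8).
The mode of a Gamma(a, b) with a ≥ 1 (shape–rate) is (a−1)/b = 60/8 ≈ 7.50.

λ̂_MAP = 7.50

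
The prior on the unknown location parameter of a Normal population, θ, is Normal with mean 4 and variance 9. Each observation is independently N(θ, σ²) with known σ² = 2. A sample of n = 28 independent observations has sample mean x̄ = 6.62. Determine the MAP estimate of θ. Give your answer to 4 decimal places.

n = 28, x̄ = 6.62.
For a Normal prior and Normal likelihood with known variance, the posterior is Normal; its mode equals its mean, the precision-weighted average.
Prior precision 1/σ₀² = 1/9; data precision n/σ² = 28/2 = 14.
θ̂ = ((1/9)·4 + 14·6.62) / (1/9 + 14) = (20953/225)/(127/9) = 20953/3175 ≈ 6.5994.

θ̂_MAP = 6.5994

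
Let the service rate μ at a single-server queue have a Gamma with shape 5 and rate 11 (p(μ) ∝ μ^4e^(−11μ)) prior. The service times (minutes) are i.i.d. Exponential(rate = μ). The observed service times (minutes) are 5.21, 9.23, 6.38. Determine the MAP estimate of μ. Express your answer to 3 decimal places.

The Exponential(rate=μ) likelihood is ∝ μ^n e^(−μΣtᵢ). Here n = 3 and Σtᵢ = 5.21 + 9.23 + 6.38 = 20.82.
Posterior ∝ μ^4e^(−11μ) · μ^3e^(−20.82μ) = μ^7e^(−31.82μ), i.e. Gamma(8, 31.82).
Mode = (a−1)/b = 7/31.82 ≈ 0.220.

μ̂_MAP = 0.220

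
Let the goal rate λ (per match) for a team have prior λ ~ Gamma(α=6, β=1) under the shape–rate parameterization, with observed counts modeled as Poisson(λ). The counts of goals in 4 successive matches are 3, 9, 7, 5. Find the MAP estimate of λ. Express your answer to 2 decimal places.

Σxᵢ = 3+9+7+5 = 24, with n = 4.
Posterior ∝ λ^5e^(−1λ) · λ^24e^(−4λ) = λ^29e^(−5λ), i.e. Gamma(shape=30, rate=5).
The mode of a Gamma(a, b) with a ≥ 1 (shape–rate) is (a−1)/b = 29/5 ≈ 5.80.

λ̂_MAP = 5.80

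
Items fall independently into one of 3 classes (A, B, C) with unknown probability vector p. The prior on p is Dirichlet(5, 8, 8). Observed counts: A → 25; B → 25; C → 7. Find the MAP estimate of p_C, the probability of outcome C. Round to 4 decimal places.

The posterior is Dirichlet(αᵢ + nᵢ) = Dirichlet(30, 33, 15).
For a Dirichlet(a₁,…,a_K) with all aᵢ > 1, the mode has j-th component (aⱼ − 1)/(Σaᵢ − K).
Here Σaᵢ = 78 and K = 3, so p_C = (15 − 1)/(78 − 3) = 14/75 ≈ 0.1867.

MAP estimate of p_C = 0.1867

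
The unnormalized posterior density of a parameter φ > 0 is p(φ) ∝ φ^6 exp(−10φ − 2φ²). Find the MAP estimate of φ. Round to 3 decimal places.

ℓ'(φ) = 6/φ − 10 − 4φ. Setting this to zero and multiplying by φ: 4φ² + 10φ − 6 = 0.
φ = (−10 + √(10² + 4·4·6)) / (2·4) = (−10 + √196) / 8 = (−10 + 14)/8 = 1/2.
ℓ''(φ) = −6/φ² − 4 < 0, confirming a maximum.

φ̂_MAP = 0.500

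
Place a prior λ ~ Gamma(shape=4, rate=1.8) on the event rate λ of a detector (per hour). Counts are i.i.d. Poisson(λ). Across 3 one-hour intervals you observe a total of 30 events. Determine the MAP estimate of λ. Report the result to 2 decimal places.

λ̂_MAP = 6.88

Σxᵢ = 30, n = 3.
Posterior ∝ λ^3e^(−1.8λ) · λ^30e^(−3λ) = λ^33e^(−4.8λ), i.e. Gamma(shape=34, rate=4.8).
The mode of a Gamma(a, b) with a ≥ 1 (shape–rate) is (a−1)/b = 33/4.8 ≈ 6.88.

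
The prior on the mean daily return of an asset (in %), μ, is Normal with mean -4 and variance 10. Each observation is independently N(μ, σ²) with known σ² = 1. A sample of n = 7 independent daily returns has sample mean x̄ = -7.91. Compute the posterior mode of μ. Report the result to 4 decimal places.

n = 7, x̄ = -7.91.
For a Normal prior and Normal likelihood with known variance, the posterior is Normal; its mode equals its mean, the precision-weighted average.
Prior precision 1/σ₀² = 1/10 = 0.1; data precision n/σ² = 7/1 = 7.
μ̂ = (0.1·(-4) + 7·(-7.91)) / (0.1 + 7) = (-55.77)/7.1 = -5577/710 ≈ -7.8549.

μ̂_MAP = -7.8549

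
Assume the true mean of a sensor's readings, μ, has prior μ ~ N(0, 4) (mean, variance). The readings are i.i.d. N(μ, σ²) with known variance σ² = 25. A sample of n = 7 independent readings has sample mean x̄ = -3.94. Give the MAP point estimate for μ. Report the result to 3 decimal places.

μ̂_MAP = -2.082

n = 7, x̄ = -3.94.
For a Normal prior and Normal likelihood with known variance, the posterior is Normal; its mode equals its mean, the precision-weighted average.
Prior precision 1/σ₀² = 1/4 = 0.25; data precision n/σ² = 7/25 = 0.28.
μ̂ = (0.25·0 + 0.28·(-3.94)) / (0.25 + 0.28) = (-1.1032)/0.53 = -2758/1325 ≈ -2.082.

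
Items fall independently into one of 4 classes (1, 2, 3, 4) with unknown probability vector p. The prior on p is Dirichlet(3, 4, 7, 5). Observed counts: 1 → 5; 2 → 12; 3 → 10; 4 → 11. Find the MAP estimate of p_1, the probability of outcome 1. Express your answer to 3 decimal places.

The posterior is Dirichlet(αᵢ + nᵢ) = Dirichlet(8, 16, 17, 16).
For a Dirichlet(a₁,…,a_K) with all aᵢ > 1, the mode has j-th component (aⱼ − 1)/(Σaᵢ − K).
Here Σaᵢ = 57 and K = 4, so p_1 = (8 − 1)/(57 − 4) = 7/53 ≈ 0.132.

MAP estimate: 0.132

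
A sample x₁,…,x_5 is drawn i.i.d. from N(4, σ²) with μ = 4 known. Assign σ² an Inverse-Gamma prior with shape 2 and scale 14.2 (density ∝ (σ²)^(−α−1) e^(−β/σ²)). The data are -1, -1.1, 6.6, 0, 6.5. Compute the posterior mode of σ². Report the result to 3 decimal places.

Sum of squared deviations about the known mean: SS = (-1−4)² + (-1.1−4)² + (6.6−4)² + (0−4)² + (6.5−4)² = 80.02.
The Normal likelihood contributes (σ²)^(−n/2) exp(−SS/(2σ²)), so the posterior is Inverse-Gamma(α + n/2, β + SS/2) = Inverse-Gamma(4.5, 54.21).
The mode of Inverse-Gamma(a, b) is b/(a+1) = 54.21/5.5 ≈ 9.856.

σ̂²_MAP = 9.856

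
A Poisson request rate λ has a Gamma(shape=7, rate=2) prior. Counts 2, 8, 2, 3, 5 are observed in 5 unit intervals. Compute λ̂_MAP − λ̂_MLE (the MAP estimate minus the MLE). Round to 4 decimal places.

MAP − MLE = -0.2857

Σxᵢ = 20. Posterior is Gamma(27, 7); MAP = (27−1)/7 = 26/7 ≈ 3.71429.
MLE = x̄ = 20/5 ≈ 4.00000.
Difference = 26/7 − 20/5 = -2/7 ≈ -0.2857.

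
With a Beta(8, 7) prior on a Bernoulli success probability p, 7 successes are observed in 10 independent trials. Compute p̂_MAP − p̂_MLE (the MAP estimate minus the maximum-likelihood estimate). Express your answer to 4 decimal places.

MAP − MLE = -0.0913

Posterior is Beta(15, 10); MAP = (15−1)/(25−2) = 14/23 ≈ 0.60870.
MLE ignores the prior: p̂_MLE = k/n = 7/10 ≈ 0.70000.
Difference = 14/23 − 7/10 = -21/230 ≈ -0.0913.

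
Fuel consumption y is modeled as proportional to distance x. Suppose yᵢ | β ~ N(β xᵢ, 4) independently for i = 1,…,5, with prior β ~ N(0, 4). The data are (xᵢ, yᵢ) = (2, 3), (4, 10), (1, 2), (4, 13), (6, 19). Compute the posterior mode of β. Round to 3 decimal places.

log p(β | y) = −Σ(yᵢ − βxᵢ)²/(2·4) − β²/(2·4) + const.
Setting the derivative to zero: Σxᵢ(yᵢ − βxᵢ)/4 − β/4 = 0, so β = Σxᵢyᵢ / (Σxᵢ² + σ²/τ²).
Σxᵢyᵢ = 2·3 + 4·10 + 1·2 + 4·13 + 6·19 = 214; Σxᵢ² = 73; σ²/τ² = 1.
β̂_MAP = 214 / (73 + 1) = 214/74 ≈ 2.892.

β̂_MAP = 2.892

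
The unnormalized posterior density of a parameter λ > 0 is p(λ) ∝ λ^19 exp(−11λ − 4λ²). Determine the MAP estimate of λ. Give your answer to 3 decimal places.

ℓ'(λ) = 19/λ − 11 − 8λ. Setting this to zero and multiplying by λ: 8λ² + 11λ − 19 = 0.
λ = (−11 + √(11² + 4·8·19)) / (2·8) = (−11 + √729) / 16 = (−11 + 27)/16 = 1.
ℓ''(λ) = −19/λ² − 8 < 0, confirming a maximum.

λ̂_MAP = 1.000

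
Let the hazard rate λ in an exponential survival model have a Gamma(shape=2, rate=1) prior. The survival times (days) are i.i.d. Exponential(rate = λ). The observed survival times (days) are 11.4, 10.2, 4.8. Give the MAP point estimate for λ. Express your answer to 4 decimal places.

The Exponential(rate=λ) likelihood is ∝ λ^n e^(−λΣtᵢ). Here n = 3 and Σtᵢ = 11.4 + 10.2 + 4.8 = 26.4.
Posterior ∝ λe^(−1λ) · λ^3e^(−26.4λ) = λ^4e^(−27.4λ), i.e. Gamma(5, 27.4).
Mode = (a−1)/b = 4/27.4 ≈ 0.1460.

λ̂_MAP = 0.1460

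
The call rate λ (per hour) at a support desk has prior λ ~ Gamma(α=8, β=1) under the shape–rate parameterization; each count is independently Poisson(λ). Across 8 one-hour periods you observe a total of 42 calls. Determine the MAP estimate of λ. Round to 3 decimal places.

Σxᵢ = 42, n = 8.
Posterior ∝ λ^7e^(−1λ) · λ^42e^(−8λ) = λ^49e^(−9λ), i.e. Gamma(shape=50, rate=9).
The mode of a Gamma(a, b) with a ≥ 1 (shape–rate) is (a−1)/b = 49/9 ≈ 5.444.

λ̂_MAP = 5.444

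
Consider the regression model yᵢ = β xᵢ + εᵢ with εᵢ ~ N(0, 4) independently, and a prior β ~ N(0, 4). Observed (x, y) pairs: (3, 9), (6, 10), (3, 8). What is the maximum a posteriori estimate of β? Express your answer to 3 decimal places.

log p(β | y) = −Σ(yᵢ − βxᵢ)²/(2·4) − β²/(2·4) + const.
Setting the derivative to zero: Σxᵢ(yᵢ − βxᵢ)/4 − β/4 = 0, so β = Σxᵢyᵢ / (Σxᵢ² + σ²/τ²).
Σxᵢyᵢ = 3·9 + 6·10 + 3·8 = 111; Σxᵢ² = 54; σ²/τ² = 1.
β̂_MAP = 111 / (54 + 1) = 111/55 ≈ 2.018.

β̂_MAP = 2.018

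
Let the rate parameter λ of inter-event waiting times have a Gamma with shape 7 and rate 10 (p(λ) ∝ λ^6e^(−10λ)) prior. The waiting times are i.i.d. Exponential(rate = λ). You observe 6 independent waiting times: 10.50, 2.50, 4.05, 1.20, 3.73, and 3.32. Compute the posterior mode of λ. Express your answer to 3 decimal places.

The Exponential(rate=λ) likelihood is ∝ λ^n e^(−λΣtᵢ). Here n = 6 and Σtᵢ = 10.50 + 2.50 + 4.05 + 1.20 + 3.73 + 3.32 = 25.30.
Posterior ∝ λ^6e^(−10λ) · λ^6e^(−25.30λ) = λ^12e^(−35.30λ), i.e. Gamma(13, 35.30).
Mode = (a−1)/b = 12/35.30 ≈ 0.340.

λ̂_MAP = 0.340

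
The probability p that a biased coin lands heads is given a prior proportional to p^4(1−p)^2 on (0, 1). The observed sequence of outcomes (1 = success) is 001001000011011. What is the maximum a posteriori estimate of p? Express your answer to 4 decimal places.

p̂_MAP = 0.4762

The prior density ∝ p^4(1−p)^2 is the kernel of Beta(5, 3).
Data: 6 successes in 15 trials (from the sequence). The binomial likelihood contributes p^6(1−p)^9, so the posterior is Beta(5+6, 3+9) = Beta(11, 12).
For Beta(a, b) with a, b > 1 the mode is (a−1)/(a+b−2) = 10/21 ≈ 0.4762.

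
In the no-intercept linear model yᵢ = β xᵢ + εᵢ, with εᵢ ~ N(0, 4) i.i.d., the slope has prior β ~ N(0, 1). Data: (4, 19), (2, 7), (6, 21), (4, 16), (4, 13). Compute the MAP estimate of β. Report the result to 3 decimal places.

log p(β | y) = −Σ(yᵢ − βxᵢ)²/(2·4) − β²/(2·1) + const.
Setting the derivative to zero: Σxᵢ(yᵢ − βxᵢ)/4 − β/1 = 0, so β = Σxᵢyᵢ / (Σxᵢ² + σ²/τ²).
Σxᵢyᵢ = 4·19 + 2·7 + 6·21 + 4·16 + 4·13 = 332; Σxᵢ² = 88; σ²/τ² = 4.
β̂_MAP = 332 / (88 + 4) = 332/92 ≈ 3.609.

β̂_MAP = 3.609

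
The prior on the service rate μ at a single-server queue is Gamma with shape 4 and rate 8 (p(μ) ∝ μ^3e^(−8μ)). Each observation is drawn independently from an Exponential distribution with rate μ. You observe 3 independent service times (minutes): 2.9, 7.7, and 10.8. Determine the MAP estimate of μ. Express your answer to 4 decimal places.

The Exponential(rate=μ) likelihood is ∝ μ^n e^(−μΣtᵢ). Here n = 3 and Σtᵢ = 2.9 + 7.7 + 10.8 = 21.4.
Posterior ∝ μ^3e^(−8μ) · μ^3e^(−21.4μ) = μ^6e^(−29.4μ), i.e. Gamma(7, 29.4).
Mode = (a−1)/b = 6/29.4 ≈ 0.2041.

μ̂_MAP = 0.2041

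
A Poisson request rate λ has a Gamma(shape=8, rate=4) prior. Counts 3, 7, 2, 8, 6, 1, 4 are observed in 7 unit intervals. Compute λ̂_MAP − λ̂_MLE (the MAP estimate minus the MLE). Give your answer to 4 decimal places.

Σxᵢ = 31. Posterior is Gamma(39, 11); MAP = (39−1)/11 = 38/11 ≈ 3.45455.
MLE = x̄ = 31/7 ≈ 4.42857.
Difference = 38/11 − 31/7 = -75/77 ≈ -0.9740.

MAP − MLE = -0.9740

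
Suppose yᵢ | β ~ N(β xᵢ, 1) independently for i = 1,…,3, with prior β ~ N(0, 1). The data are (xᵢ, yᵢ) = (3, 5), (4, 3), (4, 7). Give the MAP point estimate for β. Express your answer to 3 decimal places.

log p(β | y) = −Σ(yᵢ − βxᵢ)²/(2·1) − β²/(2·1) + const.
Setting the derivative to zero: Σxᵢ(yᵢ − βxᵢ)/1 − β/1 = 0, so β = Σxᵢyᵢ / (Σxᵢ² + σ²/τ²).
Σxᵢyᵢ = 3·5 + 4·3 + 4·7 = 55; Σxᵢ² = 41; σ²/τ² = 1.
β̂_MAP = 55 / (41 + 1) = 55/42 ≈ 1.310.

β̂_MAP = 1.310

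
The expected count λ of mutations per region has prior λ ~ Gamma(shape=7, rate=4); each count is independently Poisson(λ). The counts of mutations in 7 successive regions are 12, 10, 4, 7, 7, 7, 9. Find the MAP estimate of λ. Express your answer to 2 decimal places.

λ̂_MAP = 5.64

Σxᵢ = 12+10+4+7+7+7+9 = 56, with n = 7.
Posterior ∝ λ^6e^(−4λ) · λ^56e^(−7λ) = λ^62e^(−11λ), i.e. Gamma(shape=63, rate=11).
The mode of a Gamma(a, b) with a ≥ 1 (shape–rate) is (a−1)/b = 62/11 ≈ 5.64.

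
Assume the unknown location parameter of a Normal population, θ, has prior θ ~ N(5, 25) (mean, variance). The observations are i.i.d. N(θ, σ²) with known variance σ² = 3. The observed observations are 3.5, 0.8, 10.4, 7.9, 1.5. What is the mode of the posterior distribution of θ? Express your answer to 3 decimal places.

n = 5; x̄ = (3.5 + 0.8 + 10.4 + 7.9 + 1.5)/5 = 24.1/5 = 4.82.
For a Normal prior and Normal likelihood with known variance, the posterior is Normal; its mode equals its mean, the precision-weighted average.
Prior precision 1/σ₀² = 1/25 = 0.04; data precision n/σ² = 5/3.
θ̂ = (0.04·5 + (5/3)·4.82) / (0.04 + 5/3) = (247/30)/(128/75) = 4.82421875 ≈ 4.824.

θ̂_MAP = 4.824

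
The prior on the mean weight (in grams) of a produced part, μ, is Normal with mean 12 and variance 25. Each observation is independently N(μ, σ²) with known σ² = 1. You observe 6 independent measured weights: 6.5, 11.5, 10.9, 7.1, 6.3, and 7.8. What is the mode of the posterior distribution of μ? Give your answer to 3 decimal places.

μ̂_MAP = 8.374

n = 6; x̄ = (6.5 + 11.5 + 10.9 + 7.1 + 6.3 + 7.8)/6 = 50.1/6 = 8.35.
For a Normal prior and Normal likelihood with known variance, the posterior is Normal; its mode equals its mean, the precision-weighted average.
Prior precision 1/σ₀² = 1/25 = 0.04; data precision n/σ² = 6/1 = 6.
μ̂ = (0.04·12 + 6·8.35) / (0.04 + 6) = 50.58/6.04 = 2529/302 ≈ 8.374.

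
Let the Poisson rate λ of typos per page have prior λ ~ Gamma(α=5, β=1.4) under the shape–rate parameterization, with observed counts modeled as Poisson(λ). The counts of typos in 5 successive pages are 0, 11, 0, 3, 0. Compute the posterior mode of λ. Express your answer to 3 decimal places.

λ̂_MAP = 2.813

Σxᵢ = 0+11+0+3+0 = 14, with n = 5.
Posterior ∝ λ^4e^(−1.4λ) · λ^14e^(−5λ) = λ^18e^(−6.4λ), i.e. Gamma(shape=19, rate=6.4).
The mode of a Gamma(a, b) with a ≥ 1 (shape–rate) is (a−1)/b = 18/6.4 ≈ 2.813.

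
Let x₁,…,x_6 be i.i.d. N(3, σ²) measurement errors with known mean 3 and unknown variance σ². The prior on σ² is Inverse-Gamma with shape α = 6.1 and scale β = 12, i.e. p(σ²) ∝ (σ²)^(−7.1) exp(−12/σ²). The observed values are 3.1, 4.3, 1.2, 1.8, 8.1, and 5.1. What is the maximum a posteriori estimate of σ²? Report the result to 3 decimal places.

σ̂²_MAP = 3.010

Sum of squared deviations about the known mean: SS = (3.1−3)² + (4.3−3)² + (1.2−3)² + (1.8−3)² + (8.1−3)² + (5.1−3)² = 36.8.
The Normal likelihood contributes (σ²)^(−n/2) exp(−SS/(2σ²)), so the posterior is Inverse-Gamma(α + n/2, β + SS/2) = Inverse-Gamma(9.1, 30.4).
The mode of Inverse-Gamma(a, b) is b/(a+1) = 30.4/10.1 ≈ 3.010.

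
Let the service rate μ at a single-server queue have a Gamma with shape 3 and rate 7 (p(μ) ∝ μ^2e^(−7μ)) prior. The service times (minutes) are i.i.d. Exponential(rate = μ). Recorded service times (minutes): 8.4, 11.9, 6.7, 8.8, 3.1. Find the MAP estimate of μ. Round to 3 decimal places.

μ̂_MAP = 0.153

The Exponential(rate=μ) likelihood is ∝ μ^n e^(−μΣtᵢ). Here n = 5 and Σtᵢ = 8.4 + 11.9 + 6.7 + 8.8 + 3.1 = 38.9.
Posterior ∝ μ^2e^(−7μ) · μ^5e^(−38.9μ) = μ^7e^(−45.9μ), i.e. Gamma(8, 45.9).
Mode = (a−1)/b = 7/45.9 ≈ 0.153.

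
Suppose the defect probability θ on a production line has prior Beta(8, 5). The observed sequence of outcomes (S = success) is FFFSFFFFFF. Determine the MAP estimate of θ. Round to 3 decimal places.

θ̂_MAP = 0.381

Prior: Beta(8, 5).
Data: 1 success in 10 trials (from the sequence). The binomial likelihood contributes θ(1−θ)^9, so the posterior is Beta(8+1, 5+9) = Beta(9, 14).
For Beta(a, b) with a, b > 1 the mode is (a−1)/(a+b−2) = 8/21 ≈ 0.381.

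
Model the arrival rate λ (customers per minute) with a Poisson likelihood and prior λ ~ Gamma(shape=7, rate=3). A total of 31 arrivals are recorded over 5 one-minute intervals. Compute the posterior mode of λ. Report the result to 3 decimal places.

λ̂_MAP = 4.625

Σxᵢ = 31, n = 5.
Posterior ∝ λ^6e^(−3λ) · λ^31e^(−5λ) = λ^37e^(−8λ), i.e. Gamma(shape=38, rate=8).
The mode of a Gamma(a, b) with a ≥ 1 (shape–rate) is (a−1)/b = 37/8 ≈ 4.625.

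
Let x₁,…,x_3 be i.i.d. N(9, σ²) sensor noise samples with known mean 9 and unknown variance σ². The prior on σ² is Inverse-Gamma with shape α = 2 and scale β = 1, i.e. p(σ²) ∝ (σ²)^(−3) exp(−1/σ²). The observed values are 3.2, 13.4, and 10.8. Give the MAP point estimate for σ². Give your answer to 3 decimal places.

Sum of squared deviations about the known mean: SS = (3.2−9)² + (13.4−9)² + (10.8−9)² = 56.24.
The Normal likelihood contributes (σ²)^(−n/2) exp(−SS/(2σ²)), so the posterior is Inverse-Gamma(α + n/2, β + SS/2) = Inverse-Gamma(3.5, 29.12).
The mode of Inverse-Gamma(a, b) is b/(a+1) = 29.12/4.5 ≈ 6.471.

σ̂²_MAP = 6.471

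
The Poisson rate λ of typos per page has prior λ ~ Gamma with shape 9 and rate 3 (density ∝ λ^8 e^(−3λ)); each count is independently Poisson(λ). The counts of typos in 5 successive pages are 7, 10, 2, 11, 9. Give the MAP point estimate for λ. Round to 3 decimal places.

λ̂_MAP = 5.875

Σxᵢ = 7+10+2+11+9 = 39, with n = 5.
Posterior ∝ λ^8e^(−3λ) · λ^39e^(−5λ) = λ^47e^(−8λ), i.e. Gamma(shape=48, rate=8).
The mode of a Gamma(a, b) with a ≥ 1 (shape–rate) is (a−1)/b = 47/8 ≈ 5.875.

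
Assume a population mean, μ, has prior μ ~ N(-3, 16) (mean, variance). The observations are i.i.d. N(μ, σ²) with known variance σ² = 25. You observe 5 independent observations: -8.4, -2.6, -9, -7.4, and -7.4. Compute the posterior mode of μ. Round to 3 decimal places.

n = 5; x̄ = ((-8.4) + (-2.6) + (-9) + (-7.4) + (-7.4))/5 = -34.8/5 = -6.96.
For a Normal prior and Normal likelihood with known variance, the posterior is Normal; its mode equals its mean, the precision-weighted average.
Prior precision 1/σ₀² = 1/16 = 0.0625; data precision n/σ² = 5/25 = 0.2.
μ̂ = (0.0625·(-3) + 0.2·(-6.96)) / (0.0625 + 0.2) = (-1.5795)/0.2625 = -1053/175 ≈ -6.017.

μ̂_MAP = -6.017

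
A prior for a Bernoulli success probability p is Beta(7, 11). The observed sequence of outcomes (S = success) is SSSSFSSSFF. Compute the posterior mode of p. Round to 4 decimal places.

Prior: Beta(7, 11).
Data: 7 successes in 10 trials (from the sequence). The binomial likelihood contributes p^7(1−p)^3, so the posterior is Beta(7+7, 11+3) = Beta(14, 14).
For Beta(a, b) with a, b > 1 the mode is (a−1)/(a+b−2) = 13/26 ≈ 0.5000.

p̂_MAP = 0.5000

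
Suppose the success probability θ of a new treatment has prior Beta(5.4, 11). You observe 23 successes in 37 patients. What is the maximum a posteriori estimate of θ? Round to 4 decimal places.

Prior: Beta(5.4, 11).
Data: 23 successes in 37 trials. The binomial likelihood contributes θ^23(1−θ)^14, so the posterior is Beta(5.4+23, 11+14) = Beta(28.4, 25).
For Beta(a, b) with a, b > 1 the mode is (a−1)/(a+b−2) = 27.4/51.4 ≈ 0.5331.

θ̂_MAP = 0.5331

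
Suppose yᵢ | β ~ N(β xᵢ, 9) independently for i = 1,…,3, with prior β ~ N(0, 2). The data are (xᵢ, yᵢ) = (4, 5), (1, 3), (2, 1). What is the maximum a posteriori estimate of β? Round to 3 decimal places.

β̂_MAP = 0.980

log p(β | y) = −Σ(yᵢ − βxᵢ)²/(2·9) − β²/(2·2) + const.
Setting the derivative to zero: Σxᵢ(yᵢ − βxᵢ)/9 − β/2 = 0, so β = Σxᵢyᵢ / (Σxᵢ² + σ²/τ²).
Σxᵢyᵢ = 4·5 + 1·3 + 2·1 = 25; Σxᵢ² = 21; σ²/τ² = 4.5.
β̂_MAP = 25 / (21 + 4.5) = 25/25.5 ≈ 0.980.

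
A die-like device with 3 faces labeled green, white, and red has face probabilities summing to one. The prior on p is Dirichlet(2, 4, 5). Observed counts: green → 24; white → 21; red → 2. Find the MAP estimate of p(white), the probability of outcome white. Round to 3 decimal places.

MAP estimate of p(white) = 0.436

The posterior is Dirichlet(αᵢ + nᵢ) = Dirichlet(26, 25, 7).
For a Dirichlet(a₁,…,a_K) with all aᵢ > 1, the mode has j-th component (aⱼ − 1)/(Σaᵢ − K).
Here Σaᵢ = 58 and K = 3, so p(white) = (25 − 1)/(58 − 3) = 24/55 ≈ 0.436.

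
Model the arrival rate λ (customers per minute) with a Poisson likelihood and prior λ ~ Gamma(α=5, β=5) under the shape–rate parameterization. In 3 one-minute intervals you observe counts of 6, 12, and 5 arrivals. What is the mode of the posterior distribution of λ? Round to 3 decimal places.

Σxᵢ = 6+12+5 = 23, with n = 3.
Posterior ∝ λ^4e^(−5λ) · λ^23e^(−3λ) = λ^27e^(−8λ), i.e. Gamma(shape=28, rate=8).
The mode of a Gamma(a, b) with a ≥ 1 (shape–rate) is (a−1)/b = 27/8 ≈ 3.375.

λ̂_MAP = 3.375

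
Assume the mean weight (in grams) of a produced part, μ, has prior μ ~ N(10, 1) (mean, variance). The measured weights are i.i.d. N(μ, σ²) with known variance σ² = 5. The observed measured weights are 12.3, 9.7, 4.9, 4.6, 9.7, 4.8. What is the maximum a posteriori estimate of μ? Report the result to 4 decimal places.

μ̂_MAP = 8.7273

n = 6; x̄ = (12.3 + 9.7 + 4.9 + 4.6 + 9.7 + 4.8)/6 = 46/6 = 23/3 ≈ 7.6667.
For a Normal prior and Normal likelihood with known variance, the posterior is Normal; its mode equals its mean, the precision-weighted average.
Prior precision 1/σ₀² = 1/1 = 1; data precision n/σ² = 6/5 = 1.2.
μ̂ = (1·10 + 1.2·(23/3)) / (1 + 1.2) = 19.2/2.2 = 96/11 ≈ 8.7273.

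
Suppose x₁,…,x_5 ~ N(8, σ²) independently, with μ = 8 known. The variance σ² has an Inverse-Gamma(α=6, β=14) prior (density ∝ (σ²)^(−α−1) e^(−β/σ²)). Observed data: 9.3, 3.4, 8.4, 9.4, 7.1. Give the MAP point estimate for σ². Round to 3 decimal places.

σ̂²_MAP = 2.831

Sum of squared deviations about the known mean: SS = (9.3−8)² + (3.4−8)² + (8.4−8)² + (9.4−8)² + (7.1−8)² = 25.78.
The Normal likelihood contributes (σ²)^(−n/2) exp(−SS/(2σ²)), so the posterior is Inverse-Gamma(α + n/2, β + SS/2) = Inverse-Gamma(8.5, 26.89).
The mode of Inverse-Gamma(a, b) is b/(a+1) = 26.89/9.5 ≈ 2.831.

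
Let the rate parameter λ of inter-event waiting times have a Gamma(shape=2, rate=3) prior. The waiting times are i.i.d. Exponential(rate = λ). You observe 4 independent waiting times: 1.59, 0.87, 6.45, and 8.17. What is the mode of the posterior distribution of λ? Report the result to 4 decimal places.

λ̂_MAP = 0.2490

The Exponential(rate=λ) likelihood is ∝ λ^n e^(−λΣtᵢ). Here n = 4 and Σtᵢ = 1.59 + 0.87 + 6.45 + 8.17 = 17.08.
Posterior ∝ λe^(−3λ) · λ^4e^(−17.08λ) = λ^5e^(−20.08λ), i.e. Gamma(6, 20.08).
Mode = (a−1)/b = 5/20.08 ≈ 0.2490.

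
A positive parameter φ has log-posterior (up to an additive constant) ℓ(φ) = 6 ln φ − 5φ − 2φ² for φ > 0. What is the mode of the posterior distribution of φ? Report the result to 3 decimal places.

ℓ'(φ) = 6/φ − 5 − 4φ. Setting this to zero and multiplying by φ: 4φ² + 5φ − 6 = 0.
φ = (−5 + √(5² + 4·4·6)) / (2·4) = (−5 + √121) / 8 = (−5 + 11)/8 = 3/4.
ℓ''(φ) = −6/φ² − 4 < 0, confirming a maximum.

φ̂_MAP = 0.750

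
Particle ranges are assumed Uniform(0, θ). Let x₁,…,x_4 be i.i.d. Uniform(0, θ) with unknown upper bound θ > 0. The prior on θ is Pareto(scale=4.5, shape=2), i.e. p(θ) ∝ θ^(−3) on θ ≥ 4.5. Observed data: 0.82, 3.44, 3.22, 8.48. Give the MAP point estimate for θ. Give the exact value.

θ̂_MAP = 8.48

The Uniform(0, θ) likelihood is θ^(−n) for θ ≥ max(xᵢ), zero otherwise. Here max(xᵢ) = 8.48.
Posterior ∝ θ^(−3) · θ^(−4) = θ^(−7) on θ ≥ max(4.5, 8.48) = 8.48.
This density is strictly decreasing in θ, so the posterior mode lies at the lower boundary of the support.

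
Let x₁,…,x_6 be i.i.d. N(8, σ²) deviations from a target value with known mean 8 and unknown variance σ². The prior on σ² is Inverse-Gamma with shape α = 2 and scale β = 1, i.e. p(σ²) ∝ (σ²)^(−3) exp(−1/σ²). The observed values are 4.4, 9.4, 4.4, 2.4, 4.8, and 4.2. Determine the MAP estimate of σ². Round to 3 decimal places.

Sum of squared deviations about the known mean: SS = (4.4−8)² + (9.4−8)² + (4.4−8)² + (2.4−8)² + (4.8−8)² + (4.2−8)² = 83.92.
The Normal likelihood contributes (σ²)^(−n/2) exp(−SS/(2σ²)), so the posterior is Inverse-Gamma(α + n/2, β + SS/2) = Inverse-Gamma(5, 42.96).
The mode of Inverse-Gamma(a, b) is b/(a+1) = 42.96/6 ≈ 7.160.

σ̂²_MAP = 7.160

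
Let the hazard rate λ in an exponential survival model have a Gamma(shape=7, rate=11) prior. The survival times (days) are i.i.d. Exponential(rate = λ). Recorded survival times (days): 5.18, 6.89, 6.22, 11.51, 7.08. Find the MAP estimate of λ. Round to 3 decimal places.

λ̂_MAP = 0.230

The Exponential(rate=λ) likelihood is ∝ λ^n e^(−λΣtᵢ). Here n = 5 and Σtᵢ = 5.18 + 6.89 + 6.22 + 11.51 + 7.08 = 36.88.
Posterior ∝ λ^6e^(−11λ) · λ^5e^(−36.88λ) = λ^11e^(−47.88λ), i.e. Gamma(12, 47.88).
Mode = (a−1)/b = 11/47.88 ≈ 0.230.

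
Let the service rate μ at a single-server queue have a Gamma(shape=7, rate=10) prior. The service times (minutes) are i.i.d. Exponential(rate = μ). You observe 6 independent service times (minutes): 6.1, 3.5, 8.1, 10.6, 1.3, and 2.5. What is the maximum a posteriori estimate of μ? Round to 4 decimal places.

The Exponential(rate=μ) likelihood is ∝ μ^n e^(−μΣtᵢ). Here n = 6 and Σtᵢ = 6.1 + 3.5 + 8.1 + 10.6 + 1.3 + 2.5 = 32.1.
Posterior ∝ μ^6e^(−10μ) · μ^6e^(−32.1μ) = μ^12e^(−42.1μ), i.e. Gamma(13, 42.1).
Mode = (a−1)/b = 12/42.1 ≈ 0.2850.

μ̂_MAP = 0.2850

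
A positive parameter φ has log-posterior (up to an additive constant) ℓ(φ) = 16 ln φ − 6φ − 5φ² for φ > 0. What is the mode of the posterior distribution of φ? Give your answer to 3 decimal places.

φ̂_MAP = 1.000

ℓ'(φ) = 16/φ − 6 − 10φ. Setting this to zero and multiplying by φ: 10φ² + 6φ − 16 = 0.
φ = (−6 + √(6² + 4·10·16)) / (2·10) = (−6 + √676) / 20 = (−6 + 26)/20 = 1.
ℓ''(φ) = −16/φ² − 10 < 0, confirming a maximum.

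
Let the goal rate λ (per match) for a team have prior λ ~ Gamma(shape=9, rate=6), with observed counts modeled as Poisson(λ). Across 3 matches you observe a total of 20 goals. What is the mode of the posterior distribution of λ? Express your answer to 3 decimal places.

Σxᵢ = 20, n = 3.
Posterior ∝ λ^8e^(−6λ) · λ^20e^(−3λ) = λ^28e^(−9λ), i.e. Gamma(shape=29, rate=9).
The mode of a Gamma(a, b) with a ≥ 1 (shape–rate) is (a−1)/b = 28/9 ≈ 3.111.

λ̂_MAP = 3.111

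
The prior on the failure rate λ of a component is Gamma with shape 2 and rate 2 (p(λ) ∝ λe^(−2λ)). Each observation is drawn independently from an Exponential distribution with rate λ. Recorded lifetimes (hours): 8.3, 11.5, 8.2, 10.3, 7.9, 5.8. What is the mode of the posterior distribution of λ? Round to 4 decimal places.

λ̂_MAP = 0.1296

The Exponential(rate=λ) likelihood is ∝ λ^n e^(−λΣtᵢ). Here n = 6 and Σtᵢ = 8.3 + 11.5 + 8.2 + 10.3 + 7.9 + 5.8 = 52.
Posterior ∝ λe^(−2λ) · λ^6e^(−52λ) = λ^7e^(−54λ), i.e. Gamma(8, 54).
Mode = (a−1)/b = 7/54 ≈ 0.1296.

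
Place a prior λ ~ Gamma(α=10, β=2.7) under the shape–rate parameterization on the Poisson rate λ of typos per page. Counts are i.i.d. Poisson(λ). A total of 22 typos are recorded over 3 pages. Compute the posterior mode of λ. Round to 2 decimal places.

Σxᵢ = 22, n = 3.
Posterior ∝ λ^9e^(−2.7λ) · λ^22e^(−3λ) = λ^31e^(−5.7λ), i.e. Gamma(shape=32, rate=5.7).
The mode of a Gamma(a, b) with a ≥ 1 (shape–rate) is (a−1)/b = 31/5.7 ≈ 5.44.

λ̂_MAP = 5.44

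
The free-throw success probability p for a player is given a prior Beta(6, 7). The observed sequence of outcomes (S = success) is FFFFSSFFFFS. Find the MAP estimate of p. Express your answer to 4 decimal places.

p̂_MAP = 0.3636

Prior: Beta(6, 7).
Data: 3 successes in 11 trials (from the sequence). The binomial likelihood contributes p^3(1−p)^8, so the posterior is Beta(6+3, 7+8) = Beta(9, 15).
For Beta(a, b) with a, b > 1 the mode is (a−1)/(a+b−2) = 8/22 ≈ 0.3636.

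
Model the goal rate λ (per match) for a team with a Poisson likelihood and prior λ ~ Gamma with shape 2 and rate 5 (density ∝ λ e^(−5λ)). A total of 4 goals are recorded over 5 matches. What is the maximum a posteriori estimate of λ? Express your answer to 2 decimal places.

Σxᵢ = 4, n = 5.
Posterior ∝ λe^(−5λ) · λ^4e^(−5λ) = λ^5e^(−10λ), i.e. Gamma(shape=6, rate=10).
The mode of a Gamma(a, b) with a ≥ 1 (shape–rate) is (a−1)/b = 5/10 ≈ 0.50.

λ̂_MAP = 0.50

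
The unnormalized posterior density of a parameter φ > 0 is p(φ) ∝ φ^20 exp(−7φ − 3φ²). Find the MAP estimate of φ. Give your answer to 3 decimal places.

φ̂_MAP = 1.333

ℓ'(φ) = 20/φ − 7 − 6φ. Setting this to zero and multiplying by φ: 6φ² + 7φ − 20 = 0.
φ = (−7 + √(7² + 4·6·20)) / (2·6) = (−7 + √529) / 12 = (−7 + 23)/12 = 4/3.
ℓ''(φ) = −20/φ² − 6 < 0, confirming a maximum.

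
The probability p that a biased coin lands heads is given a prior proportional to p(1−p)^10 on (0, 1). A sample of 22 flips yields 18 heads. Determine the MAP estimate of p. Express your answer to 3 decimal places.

p̂_MAP = 0.576

The prior density ∝ p(1−p)^10 is the kernel of Beta(2, 11).
Data: 18 successes in 22 trials. The binomial likelihood contributes p^18(1−p)^4, so the posterior is Beta(2+18, 11+4) = Beta(20, 15).
For Beta(a, b) with a, b > 1 the mode is (a−1)/(a+b−2) = 19/33 ≈ 0.576.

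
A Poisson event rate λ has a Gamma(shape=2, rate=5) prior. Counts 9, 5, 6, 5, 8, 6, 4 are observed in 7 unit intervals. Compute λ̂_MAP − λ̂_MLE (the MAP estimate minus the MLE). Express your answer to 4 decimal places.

MAP − MLE = -2.4762

Σxᵢ = 43. Posterior is Gamma(45, 12); MAP = (45−1)/12 = 44/12 ≈ 3.66667.
MLE = x̄ = 43/7 ≈ 6.14286.
Difference = 44/12 − 43/7 = -52/21 ≈ -2.4762.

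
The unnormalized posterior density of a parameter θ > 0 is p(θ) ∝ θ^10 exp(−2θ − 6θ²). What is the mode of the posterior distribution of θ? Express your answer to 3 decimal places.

ℓ'(θ) = 10/θ − 2 − 12θ. Setting this to zero and multiplying by θ: 12θ² + 2θ − 10 = 0.
θ = (−2 + √(2² + 4·12·10)) / (2·12) = (−2 + √484) / 24 = (−2 + 22)/24 = 5/6.
ℓ''(θ) = −10/θ² − 12 < 0, confirming a maximum.

θ̂_MAP = 0.833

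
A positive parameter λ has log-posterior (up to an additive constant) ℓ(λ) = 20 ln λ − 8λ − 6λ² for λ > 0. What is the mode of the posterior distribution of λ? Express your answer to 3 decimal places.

λ̂_MAP = 1.000

ℓ'(λ) = 20/λ − 8 − 12λ. Setting this to zero and multiplying by λ: 12λ² + 8λ − 20 = 0.
λ = (−8 + √(8² + 4·12·20)) / (2·12) = (−8 + √1024) / 24 = (−8 + 32)/24 = 1.
ℓ''(λ) = −20/λ² − 12 < 0, confirming a maximum.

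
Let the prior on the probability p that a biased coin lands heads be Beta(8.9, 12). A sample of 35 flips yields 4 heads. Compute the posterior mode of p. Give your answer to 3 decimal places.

p̂_MAP = 0.221

Prior: Beta(8.9, 12).
Data: 4 successes in 35 trials. The binomial likelihood contributes p^4(1−p)^31, so the posterior is Beta(8.9+4, 12+31) = Beta(12.9, 43).
For Beta(a, b) with a, b > 1 the mode is (a−1)/(a+b−2) = 11.9/53.9 ≈ 0.221.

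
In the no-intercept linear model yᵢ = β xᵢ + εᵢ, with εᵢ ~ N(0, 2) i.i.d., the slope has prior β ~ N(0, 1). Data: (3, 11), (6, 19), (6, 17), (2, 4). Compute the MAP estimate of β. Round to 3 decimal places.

β̂_MAP = 2.954

log p(β | y) = −Σ(yᵢ − βxᵢ)²/(2·2) − β²/(2·1) + const.
Setting the derivative to zero: Σxᵢ(yᵢ − βxᵢ)/2 − β/1 = 0, so β = Σxᵢyᵢ / (Σxᵢ² + σ²/τ²).
Σxᵢyᵢ = 3·11 + 6·19 + 6·17 + 2·4 = 257; Σxᵢ² = 85; σ²/τ² = 2.
β̂_MAP = 257 / (85 + 2) = 257/87 ≈ 2.954.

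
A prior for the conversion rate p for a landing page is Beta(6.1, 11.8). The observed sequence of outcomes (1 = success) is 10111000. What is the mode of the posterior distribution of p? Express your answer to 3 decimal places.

Prior: Beta(6.1, 11.8).
Data: 4 successes in 8 trials (from the sequence). The binomial likelihood contributes p^4(1−p)^4, so the posterior is Beta(6.1+4, 11.8+4) = Beta(10.1, 15.8).
For Beta(a, b) with a, b > 1 the mode is (a−1)/(a+b−2) = 9.1/23.9 ≈ 0.381.

p̂_MAP = 0.381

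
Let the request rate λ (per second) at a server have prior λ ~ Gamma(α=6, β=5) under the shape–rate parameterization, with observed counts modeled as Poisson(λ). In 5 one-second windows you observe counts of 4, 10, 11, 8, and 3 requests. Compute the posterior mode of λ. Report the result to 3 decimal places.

Σxᵢ = 4+10+11+8+3 = 36, with n = 5.
Posterior ∝ λ^5e^(−5λ) · λ^36e^(−5λ) = λ^41e^(−10λ), i.e. Gamma(shape=42, rate=10).
The mode of a Gamma(a, b) with a ≥ 1 (shape–rate) is (a−1)/b = 41/10 ≈ 4.100.

λ̂_MAP = 4.100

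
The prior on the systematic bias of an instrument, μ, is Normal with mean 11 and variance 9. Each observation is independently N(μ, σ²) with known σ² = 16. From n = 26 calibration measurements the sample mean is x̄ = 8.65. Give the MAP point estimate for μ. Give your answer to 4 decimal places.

n = 26, x̄ = 8.65.
For a Normal prior and Normal likelihood with known variance, the posterior is Normal; its mode equals its mean, the precision-weighted average.
Prior precision 1/σ₀² = 1/9; data precision n/σ² = 26/16 = 1.625.
μ̂ = ((1/9)·11 + 1.625·8.65) / (1/9 + 1.625) = (22001/1440)/(125/72) = 8.8004.

μ̂_MAP = 8.8004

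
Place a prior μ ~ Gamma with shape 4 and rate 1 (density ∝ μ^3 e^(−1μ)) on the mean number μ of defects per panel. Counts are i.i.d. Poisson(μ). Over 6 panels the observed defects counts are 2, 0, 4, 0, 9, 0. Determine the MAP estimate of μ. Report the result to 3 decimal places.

Σxᵢ = 2+0+4+0+9+0 = 15, with n = 6.
Posterior ∝ μ^3e^(−1μ) · μ^15e^(−6μ) = μ^18e^(−7μ), i.e. Gamma(shape=19, rate=7).
The mode of a Gamma(a, b) with a ≥ 1 (shape–rate) is (a−1)/b = 18/7 ≈ 2.571.

μ̂_MAP = 2.571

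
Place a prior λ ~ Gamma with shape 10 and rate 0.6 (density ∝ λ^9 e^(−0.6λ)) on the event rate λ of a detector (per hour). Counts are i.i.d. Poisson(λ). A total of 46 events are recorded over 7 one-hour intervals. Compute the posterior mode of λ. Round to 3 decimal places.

Σxᵢ = 46, n = 7.
Posterior ∝ λ^9e^(−0.6λ) · λ^46e^(−7λ) = λ^55e^(−7.6λ), i.e. Gamma(shape=56, rate=7.6).
The mode of a Gamma(a, b) with a ≥ 1 (shape–rate) is (a−1)/b = 55/7.6 ≈ 7.237.

λ̂_MAP = 7.237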